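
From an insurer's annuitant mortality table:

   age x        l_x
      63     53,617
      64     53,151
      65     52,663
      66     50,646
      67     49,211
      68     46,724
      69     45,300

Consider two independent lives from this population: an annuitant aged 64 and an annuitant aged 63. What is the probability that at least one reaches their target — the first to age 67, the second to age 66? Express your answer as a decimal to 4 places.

0.9959

p₁ = l_67/l_64 = 49,211/53,151 = 0.925872; p₂ = l_66/l_63 = 50,646/53,617 = 0.944588.
P(at least one) = 1 − (1−p₁)(1−p₂) = 1 − 0.074128 × 0.055412 = 0.995892.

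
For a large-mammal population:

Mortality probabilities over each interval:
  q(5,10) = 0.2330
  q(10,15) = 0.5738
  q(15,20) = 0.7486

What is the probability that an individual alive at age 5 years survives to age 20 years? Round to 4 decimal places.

P(survive 5→20) = (1 − 0.2330) × (1 − 0.5738) × (1 − 0.7486).
= 0.7670 × 0.4262 × 0.2514 = 0.082182.

0.0822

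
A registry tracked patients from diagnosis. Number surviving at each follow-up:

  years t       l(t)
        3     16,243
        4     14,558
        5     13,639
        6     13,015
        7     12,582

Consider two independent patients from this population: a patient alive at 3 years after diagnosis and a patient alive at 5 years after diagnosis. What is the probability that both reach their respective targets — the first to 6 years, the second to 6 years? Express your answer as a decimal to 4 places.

p₁ = l(6)/l(3) = 13,015/16,243 = 0.801268; p₂ = l(6)/l(5) = 13,015/13,639 = 0.954249.
P(both) = p₁ × p₂ = 0.801268 × 0.954249 = 0.764609.

0.7646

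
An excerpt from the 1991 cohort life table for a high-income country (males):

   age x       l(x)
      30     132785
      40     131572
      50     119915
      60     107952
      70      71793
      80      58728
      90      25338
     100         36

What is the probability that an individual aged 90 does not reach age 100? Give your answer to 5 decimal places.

0.99858

P(die before 100 | alive at 90) = 1 − l(100)/l(90) = 1 − 36/25338 = (25302)/25338 = 0.998579.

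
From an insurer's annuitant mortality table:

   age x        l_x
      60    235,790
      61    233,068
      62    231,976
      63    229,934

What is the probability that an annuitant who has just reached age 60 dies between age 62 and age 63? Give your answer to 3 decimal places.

0.009

We want 2|1q60 = (l_62 − l_63)/l_60.
This is the probability of reaching 62 but not 63, conditional on being alive at 60: (l_62 − l_63) / l_60.
= (231,976 − 229,934) / 235,790 = 2,042 / 235,790 = 0.008660.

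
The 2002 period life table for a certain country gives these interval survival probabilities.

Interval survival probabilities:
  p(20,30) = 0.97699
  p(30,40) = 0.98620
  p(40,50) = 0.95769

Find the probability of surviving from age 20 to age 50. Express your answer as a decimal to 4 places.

The overall survival probability is 0.97699 × 0.98620 × 0.95769.
= 0.922742.

0.9227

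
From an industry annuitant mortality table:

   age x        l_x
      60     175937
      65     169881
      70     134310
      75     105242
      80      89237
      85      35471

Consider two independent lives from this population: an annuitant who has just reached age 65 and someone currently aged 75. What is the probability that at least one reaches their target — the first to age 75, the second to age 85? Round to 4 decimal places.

0.7477

p₁ = l_75/l_65 = 105242/169881 = 0.619504; p₂ = l_85/l_75 = 35471/105242 = 0.337042.
P(at least one) = 1 − (1−p₁)(1−p₂) = 1 − 0.380496 × 0.662958 = 0.747747.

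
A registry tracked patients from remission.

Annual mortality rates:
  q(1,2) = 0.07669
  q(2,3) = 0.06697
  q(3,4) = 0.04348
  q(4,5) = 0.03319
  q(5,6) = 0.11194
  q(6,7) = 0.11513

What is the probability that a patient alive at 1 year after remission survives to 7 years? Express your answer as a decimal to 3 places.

0.626

Survival from 1 to 7 is the product of surviving each interval: (1 − 0.07669) × (1 − 0.06697) × (1 − 0.04348) × (1 − 0.03319) × (1 − 0.11194) × (1 − 0.11513).
= 0.92331 × 0.93303 × 0.95652 × 0.96681 × 0.88806 × 0.88487 = 0.626037.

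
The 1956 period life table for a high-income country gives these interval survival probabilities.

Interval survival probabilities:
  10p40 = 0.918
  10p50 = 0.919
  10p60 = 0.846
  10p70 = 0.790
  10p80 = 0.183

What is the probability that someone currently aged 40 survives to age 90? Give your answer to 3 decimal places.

0.103

Survival from 40 to 90 is the product of surviving each interval: 0.918 × 0.919 × 0.846 × 0.790 × 0.183.
= 0.103183.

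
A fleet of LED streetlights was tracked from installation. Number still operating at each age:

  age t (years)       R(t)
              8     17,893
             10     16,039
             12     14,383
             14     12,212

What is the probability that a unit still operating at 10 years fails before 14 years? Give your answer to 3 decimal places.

0.239

P(fail before 14 | operational at 10) = 1 − R(14)/R(10) = 1 − 12,212/16,039 = (3,827)/16,039 = 0.238606.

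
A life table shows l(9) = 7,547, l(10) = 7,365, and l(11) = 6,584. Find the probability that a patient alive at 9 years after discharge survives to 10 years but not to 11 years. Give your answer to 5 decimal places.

0.10348

This is the probability of reaching 10 but not 11, conditional on being alive at 9: (l(10) − l(11)) / l(9).
= (7,365 − 6,584) / 7,547 = 781 / 7,547 = 0.103485.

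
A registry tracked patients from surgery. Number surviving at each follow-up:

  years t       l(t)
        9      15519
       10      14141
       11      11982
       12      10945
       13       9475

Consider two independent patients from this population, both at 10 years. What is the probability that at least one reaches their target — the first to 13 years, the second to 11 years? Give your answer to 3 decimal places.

p₁ = l(13)/l(10) = 9475/14141 = 0.670037; p₂ = l(11)/l(10) = 11982/14141 = 0.847323.
P(at least one) = 1 − (1−p₁)(1−p₂) = 1 − 0.329963 × 0.152677 = 0.949622.

0.950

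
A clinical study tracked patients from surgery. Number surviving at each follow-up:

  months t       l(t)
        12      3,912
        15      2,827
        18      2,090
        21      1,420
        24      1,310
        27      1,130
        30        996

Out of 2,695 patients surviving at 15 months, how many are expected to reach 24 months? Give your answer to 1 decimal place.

The relevant probability is 1,310/2,827 = 0.463389.
Expected number = 2,695 × 0.463389 = 1248.8.

1248.8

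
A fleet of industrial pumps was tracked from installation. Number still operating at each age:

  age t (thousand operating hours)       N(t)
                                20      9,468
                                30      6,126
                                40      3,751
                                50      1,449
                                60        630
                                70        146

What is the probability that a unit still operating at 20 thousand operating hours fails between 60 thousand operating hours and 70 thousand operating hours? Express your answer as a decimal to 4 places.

0.0511

This is the probability of reaching 60 but not 70, conditional on being operational at 20: (N(60) − N(70)) / N(20).
= (630 − 146) / 9,468 = 484 / 9,468 = 0.051120.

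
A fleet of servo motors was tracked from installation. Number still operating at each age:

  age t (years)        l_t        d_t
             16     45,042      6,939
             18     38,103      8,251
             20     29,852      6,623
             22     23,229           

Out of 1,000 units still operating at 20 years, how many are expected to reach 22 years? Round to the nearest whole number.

The relevant probability is 23,229/29,852 = 0.778139.
Expected number = 1,000 × 0.778139 = 778.

778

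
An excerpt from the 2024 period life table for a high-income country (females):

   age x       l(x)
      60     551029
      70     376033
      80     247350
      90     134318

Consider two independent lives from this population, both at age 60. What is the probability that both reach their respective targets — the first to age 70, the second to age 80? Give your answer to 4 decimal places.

0.3063

p₁ = l(70)/l(60) = 376033/551029 = 0.682420; p₂ = l(80)/l(60) = 247350/551029 = 0.448887.
P(both) = p₁ × p₂ = 0.682420 × 0.448887 = 0.306329.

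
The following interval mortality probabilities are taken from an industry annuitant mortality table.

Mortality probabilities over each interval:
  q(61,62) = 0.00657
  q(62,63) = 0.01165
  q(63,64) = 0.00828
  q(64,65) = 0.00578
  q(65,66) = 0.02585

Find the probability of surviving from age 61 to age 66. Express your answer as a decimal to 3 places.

0.943

The overall survival probability is (1 − 0.00657) × (1 − 0.01165) × (1 − 0.00828) × (1 − 0.00578) × (1 − 0.02585).
= 0.99343 × 0.98835 × 0.99172 × 0.99422 × 0.97415 = 0.943073.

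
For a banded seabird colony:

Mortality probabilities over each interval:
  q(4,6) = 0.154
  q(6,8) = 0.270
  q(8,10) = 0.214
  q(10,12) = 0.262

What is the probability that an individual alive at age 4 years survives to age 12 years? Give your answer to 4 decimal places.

0.3582

Chaining the interval survival probabilities: (1 − 0.154) × (1 − 0.270) × (1 − 0.214) × (1 − 0.262).
= 0.846 × 0.730 × 0.786 × 0.738 = 0.358238.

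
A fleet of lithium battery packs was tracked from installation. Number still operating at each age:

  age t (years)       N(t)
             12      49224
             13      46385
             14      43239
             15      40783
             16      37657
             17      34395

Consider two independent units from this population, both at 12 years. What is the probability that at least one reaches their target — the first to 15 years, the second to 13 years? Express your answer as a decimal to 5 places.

p₁ = N(15)/N(12) = 40783/49224 = 0.828519; p₂ = N(13)/N(12) = 46385/49224 = 0.942325.
P(at least one) = 1 − (1−p₁)(1−p₂) = 1 − 0.171481 × 0.057675 = 0.990110.

0.99011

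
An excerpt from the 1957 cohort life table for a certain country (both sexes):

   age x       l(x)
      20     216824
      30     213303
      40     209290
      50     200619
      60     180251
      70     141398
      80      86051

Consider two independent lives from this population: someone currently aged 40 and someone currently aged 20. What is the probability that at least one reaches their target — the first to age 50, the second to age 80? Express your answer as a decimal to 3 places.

p₁ = l(50)/l(40) = 200619/209290 = 0.958569; p₂ = l(80)/l(20) = 86051/216824 = 0.396870.
P(at least one) = 1 − (1−p₁)(1−p₂) = 1 − 0.041431 × 0.603130 = 0.975012.

0.975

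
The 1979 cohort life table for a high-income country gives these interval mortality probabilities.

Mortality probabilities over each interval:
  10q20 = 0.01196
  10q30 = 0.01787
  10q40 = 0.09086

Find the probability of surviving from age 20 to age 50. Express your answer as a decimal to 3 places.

The overall survival probability is (1 − 0.01196) × (1 − 0.01787) × (1 − 0.09086).
= 0.98804 × 0.98213 × 0.90914 = 0.882215.

0.882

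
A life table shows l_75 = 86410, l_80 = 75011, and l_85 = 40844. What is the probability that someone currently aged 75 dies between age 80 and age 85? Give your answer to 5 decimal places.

0.39541

This is the probability of reaching 80 but not 85, conditional on being alive at 75: (l_80 − l_85) / l_75.
= (75011 − 40844) / 86410 = 34167 / 86410 = 0.395406.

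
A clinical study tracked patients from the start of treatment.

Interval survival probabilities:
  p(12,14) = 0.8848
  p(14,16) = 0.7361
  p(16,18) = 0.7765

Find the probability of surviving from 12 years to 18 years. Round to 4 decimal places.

0.5057

P(survive 12→18) = 0.8848 × 0.7361 × 0.7765.
= 0.505735.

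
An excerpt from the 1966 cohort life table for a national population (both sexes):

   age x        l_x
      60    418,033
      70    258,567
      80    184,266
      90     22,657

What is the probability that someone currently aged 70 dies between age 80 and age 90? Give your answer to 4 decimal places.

0.6250

We want 10|10q70 = (l_80 − l_90)/l_70.
This is the probability of reaching 80 but not 90, conditional on being alive at 70: (l_80 − l_90) / l_70.
= (184,266 − 22,657) / 258,567 = 161,609 / 258,567 = 0.625018.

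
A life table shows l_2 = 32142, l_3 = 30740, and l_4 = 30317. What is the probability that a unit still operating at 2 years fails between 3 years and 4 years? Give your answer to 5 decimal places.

0.01316

This is the probability of reaching 3 but not 4, conditional on being operational at 2: (l_3 − l_4) / l_2.
= (30740 − 30317) / 32142 = 423 / 32142 = 0.013160.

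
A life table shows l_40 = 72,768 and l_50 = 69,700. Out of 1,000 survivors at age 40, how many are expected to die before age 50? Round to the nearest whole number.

42

The relevant probability is 1 − 69,700/72,768 = 0.042161.
Expected number = 1,000 × 0.042161 = 42.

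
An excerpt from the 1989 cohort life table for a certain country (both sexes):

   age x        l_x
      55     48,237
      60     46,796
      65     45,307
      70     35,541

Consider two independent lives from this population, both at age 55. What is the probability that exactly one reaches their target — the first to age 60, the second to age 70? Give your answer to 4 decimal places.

0.2773

p₁ = l_60/l_55 = 46,796/48,237 = 0.970127; p₂ = l_70/l_55 = 35,541/48,237 = 0.736800.
P(exactly one) = p₁(1−p₂) + (1−p₁)p₂ = 0.255337 + 0.022010 = 0.277348.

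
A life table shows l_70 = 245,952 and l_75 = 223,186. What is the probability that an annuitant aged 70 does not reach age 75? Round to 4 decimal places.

0.0926

P(die before 75 | alive at 70) = 1 − l_75/l_70 = 1 − 223,186/245,952 = (22,766)/245,952 = 0.092563.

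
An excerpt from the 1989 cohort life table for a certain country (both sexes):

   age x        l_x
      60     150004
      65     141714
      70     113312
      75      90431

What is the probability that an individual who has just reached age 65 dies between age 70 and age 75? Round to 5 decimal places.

We want 5|5q65 = (l_70 − l_75)/l_65.
This is the probability of reaching 70 but not 75, conditional on being alive at 65: (l_70 − l_75) / l_65.
= (113312 − 90431) / 141714 = 22881 / 141714 = 0.161459.

0.16146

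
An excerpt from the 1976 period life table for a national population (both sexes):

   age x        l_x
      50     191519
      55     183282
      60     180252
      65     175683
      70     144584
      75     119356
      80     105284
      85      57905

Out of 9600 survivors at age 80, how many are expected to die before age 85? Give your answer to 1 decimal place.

The relevant probability is 1 − 57905/105284 = 0.450011.
Expected number = 9600 × 0.450011 = 4320.1.

4320.1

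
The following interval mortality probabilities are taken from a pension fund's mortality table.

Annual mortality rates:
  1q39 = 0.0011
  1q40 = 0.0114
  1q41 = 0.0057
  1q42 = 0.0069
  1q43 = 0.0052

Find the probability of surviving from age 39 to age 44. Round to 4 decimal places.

0.9700

Chaining the interval survival probabilities: (1 − 0.0011) × (1 − 0.0114) × (1 − 0.0057) × (1 − 0.0069) × (1 − 0.0052).
= 0.9989 × 0.9886 × 0.9943 × 0.9931 × 0.9948 = 0.970038.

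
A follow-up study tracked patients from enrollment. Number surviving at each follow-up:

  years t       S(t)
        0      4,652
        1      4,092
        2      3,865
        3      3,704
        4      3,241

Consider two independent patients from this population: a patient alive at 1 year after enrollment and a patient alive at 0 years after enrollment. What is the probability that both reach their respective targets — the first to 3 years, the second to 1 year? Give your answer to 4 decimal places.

p₁ = S(3)/S(1) = 3,704/4,092 = 0.905181; p₂ = S(1)/S(0) = 4,092/4,652 = 0.879622.
P(both) = p₁ × p₂ = 0.905181 × 0.879622 = 0.796217.

0.7962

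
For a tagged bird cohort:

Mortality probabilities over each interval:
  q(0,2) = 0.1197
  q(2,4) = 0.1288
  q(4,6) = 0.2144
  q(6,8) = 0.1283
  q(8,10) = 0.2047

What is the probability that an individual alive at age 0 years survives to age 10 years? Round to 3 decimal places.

0.418

P(survive 0→10) = (1 − 0.1197) × (1 − 0.1288) × (1 − 0.2144) × (1 − 0.1283) × (1 − 0.2047).
= 0.8803 × 0.8712 × 0.7856 × 0.8717 × 0.7953 = 0.417684.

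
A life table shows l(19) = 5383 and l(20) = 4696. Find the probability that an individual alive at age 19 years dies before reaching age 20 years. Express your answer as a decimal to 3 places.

0.128

P(die before 20 | alive at 19) = 1 − l(20)/l(19) = 1 − 4696/5383 = (687)/5383 = 0.127624.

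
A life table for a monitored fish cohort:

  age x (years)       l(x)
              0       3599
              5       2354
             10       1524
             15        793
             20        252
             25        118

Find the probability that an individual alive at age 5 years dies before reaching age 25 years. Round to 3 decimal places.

0.950

P(die before 25 | alive at 5) = 1 − l(25)/l(5) = 1 − 118/2354 = (2236)/2354 = 0.949873.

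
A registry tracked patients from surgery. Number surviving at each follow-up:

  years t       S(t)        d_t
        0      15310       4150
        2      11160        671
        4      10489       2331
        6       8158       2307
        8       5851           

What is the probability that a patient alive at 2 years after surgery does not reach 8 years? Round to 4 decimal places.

P(die before 8 | alive at 2) = 1 − S(8)/S(2) = 1 − 5851/11160 = (5309)/11160 = 0.475717.

0.4757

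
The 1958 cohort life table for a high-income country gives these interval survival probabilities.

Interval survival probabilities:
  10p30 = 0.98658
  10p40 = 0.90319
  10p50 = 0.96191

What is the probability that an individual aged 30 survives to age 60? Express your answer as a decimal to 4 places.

0.8571

30p30 = 0.98658 × 0.90319 × 0.96191.
= 0.857128.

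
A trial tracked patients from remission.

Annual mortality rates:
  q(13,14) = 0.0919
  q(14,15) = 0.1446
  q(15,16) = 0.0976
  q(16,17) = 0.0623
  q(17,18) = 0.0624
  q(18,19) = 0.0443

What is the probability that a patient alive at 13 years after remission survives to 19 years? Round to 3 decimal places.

P(survive 13→19) = (1 − 0.0919) × (1 − 0.1446) × (1 − 0.0976) × (1 − 0.0623) × (1 − 0.0624) × (1 − 0.0443).
= 0.9081 × 0.8554 × 0.9024 × 0.9377 × 0.9376 × 0.9557 = 0.588986.

0.589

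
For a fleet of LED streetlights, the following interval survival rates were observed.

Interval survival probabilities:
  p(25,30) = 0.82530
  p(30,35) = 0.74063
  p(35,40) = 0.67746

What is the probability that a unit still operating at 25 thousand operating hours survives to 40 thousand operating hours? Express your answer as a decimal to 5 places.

Survival from 25 to 40 is the product of surviving each interval: 0.82530 × 0.74063 × 0.67746.
= 0.414092.

0.41409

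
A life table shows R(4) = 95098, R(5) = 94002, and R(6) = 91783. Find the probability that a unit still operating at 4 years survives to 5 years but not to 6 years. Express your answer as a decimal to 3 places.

This is the probability of reaching 5 but not 6, conditional on being operational at 4: (R(5) − R(6)) / R(4).
= (94002 − 91783) / 95098 = 2219 / 95098 = 0.023334.

0.023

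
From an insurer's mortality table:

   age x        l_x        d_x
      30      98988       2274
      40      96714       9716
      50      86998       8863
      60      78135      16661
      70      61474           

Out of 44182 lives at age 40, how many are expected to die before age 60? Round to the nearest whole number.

8487

The relevant probability is 1 − 78135/96714 = 0.192102.
Expected number = 44182 × 0.192102 = 8487.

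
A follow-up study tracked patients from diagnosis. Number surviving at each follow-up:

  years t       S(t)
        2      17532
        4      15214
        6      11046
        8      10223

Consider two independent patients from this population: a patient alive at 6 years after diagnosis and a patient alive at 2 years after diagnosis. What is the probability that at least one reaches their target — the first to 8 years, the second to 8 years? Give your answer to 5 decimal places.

p₁ = S(8)/S(6) = 10223/11046 = 0.925493; p₂ = S(8)/S(2) = 10223/17532 = 0.583105.
P(at least one) = 1 − (1−p₁)(1−p₂) = 1 − 0.074507 × 0.416895 = 0.968938.

0.96894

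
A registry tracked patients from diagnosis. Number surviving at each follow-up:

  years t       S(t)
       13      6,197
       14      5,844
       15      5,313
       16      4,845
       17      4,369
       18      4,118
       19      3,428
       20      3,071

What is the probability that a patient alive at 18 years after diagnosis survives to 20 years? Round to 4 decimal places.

The conditional survival probability is S(20)/S(18) = 3,071/4,118 = 0.745750.

0.7458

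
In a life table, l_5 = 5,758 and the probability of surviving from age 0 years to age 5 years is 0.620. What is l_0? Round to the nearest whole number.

l_0 = l_5 / p = 5,758 / 0.620 = 9287.

9287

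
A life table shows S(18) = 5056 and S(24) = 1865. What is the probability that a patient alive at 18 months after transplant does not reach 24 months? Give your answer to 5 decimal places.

0.63113

P(die before 24 | alive at 18) = 1 − S(24)/S(18) = 1 − 1865/5056 = (3191)/5056 = 0.631131.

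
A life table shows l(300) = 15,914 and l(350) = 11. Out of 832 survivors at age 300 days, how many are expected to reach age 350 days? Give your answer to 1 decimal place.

The relevant probability is 11/15,914 = 0.000691.
Expected number = 832 × 0.000691 = 0.6.

0.6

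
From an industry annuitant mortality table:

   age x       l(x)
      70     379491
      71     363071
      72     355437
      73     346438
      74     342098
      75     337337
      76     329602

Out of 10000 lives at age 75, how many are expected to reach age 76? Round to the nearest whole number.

The relevant probability is 329602/337337 = 0.977070.
Expected number = 10000 × 0.977070 = 9771.

9771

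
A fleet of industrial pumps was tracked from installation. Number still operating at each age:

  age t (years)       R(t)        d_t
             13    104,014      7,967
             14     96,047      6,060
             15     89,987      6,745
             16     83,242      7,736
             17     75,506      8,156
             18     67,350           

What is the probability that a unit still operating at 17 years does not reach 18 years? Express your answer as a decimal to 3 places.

0.108

P(fail before 18 | operational at 17) = 1 − R(18)/R(17) = 1 − 67,350/75,506 = (8,156)/75,506 = 0.108018.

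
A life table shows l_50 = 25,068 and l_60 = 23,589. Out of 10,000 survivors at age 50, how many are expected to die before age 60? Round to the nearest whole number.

The relevant probability is 1 − 23,589/25,068 = 0.059000.
Expected number = 10,000 × 0.059000 = 590.

590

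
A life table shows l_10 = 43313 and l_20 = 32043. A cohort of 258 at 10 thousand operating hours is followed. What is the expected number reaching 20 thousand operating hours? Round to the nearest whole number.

The relevant probability is 32043/43313 = 0.739801.
Expected number = 258 × 0.739801 = 191.

191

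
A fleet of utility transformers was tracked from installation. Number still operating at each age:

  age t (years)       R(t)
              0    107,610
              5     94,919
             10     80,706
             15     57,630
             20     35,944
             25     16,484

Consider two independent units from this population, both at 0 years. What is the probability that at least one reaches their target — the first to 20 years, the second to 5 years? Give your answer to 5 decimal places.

0.92146

p₁ = R(20)/R(0) = 35,944/107,610 = 0.334021; p₂ = R(5)/R(0) = 94,919/107,610 = 0.882065.
P(at least one) = 1 − (1−p₁)(1−p₂) = 1 − 0.665979 × 0.117935 = 0.921458.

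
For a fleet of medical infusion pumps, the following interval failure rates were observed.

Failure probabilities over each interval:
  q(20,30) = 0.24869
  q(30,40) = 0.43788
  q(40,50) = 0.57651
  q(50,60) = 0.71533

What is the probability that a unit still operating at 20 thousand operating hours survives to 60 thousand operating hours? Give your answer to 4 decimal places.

Survival from 20 to 60 is the product of surviving each interval: (1 − 0.24869) × (1 − 0.43788) × (1 − 0.57651) × (1 − 0.71533).
= 0.75131 × 0.56212 × 0.42349 × 0.28467 = 0.050914.

0.0509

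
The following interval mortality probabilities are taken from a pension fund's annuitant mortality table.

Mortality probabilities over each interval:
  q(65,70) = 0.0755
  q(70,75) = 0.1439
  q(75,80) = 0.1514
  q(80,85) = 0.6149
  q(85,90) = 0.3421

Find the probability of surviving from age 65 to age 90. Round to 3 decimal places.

Survival from 65 to 90 is the product of surviving each interval: (1 − 0.0755) × (1 − 0.1439) × (1 − 0.1514) × (1 − 0.6149) × (1 − 0.3421).
= 0.9245 × 0.8561 × 0.8486 × 0.3851 × 0.6579 = 0.170164.

0.170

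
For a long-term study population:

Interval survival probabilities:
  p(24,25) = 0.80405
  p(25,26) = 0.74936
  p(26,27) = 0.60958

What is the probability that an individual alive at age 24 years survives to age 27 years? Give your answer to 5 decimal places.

The overall survival probability is 0.80405 × 0.74936 × 0.60958.
= 0.367286.

0.36729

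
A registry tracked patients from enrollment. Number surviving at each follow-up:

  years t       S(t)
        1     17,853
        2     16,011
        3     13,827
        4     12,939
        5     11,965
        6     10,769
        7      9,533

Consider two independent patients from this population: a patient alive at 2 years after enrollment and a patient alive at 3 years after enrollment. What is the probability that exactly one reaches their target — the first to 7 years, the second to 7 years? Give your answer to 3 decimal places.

p₁ = S(7)/S(2) = 9,533/16,011 = 0.595403; p₂ = S(7)/S(3) = 9,533/13,827 = 0.689448.
P(exactly one) = p₁(1−p₂) + (1−p₁)p₂ = 0.184904 + 0.278949 = 0.463852.

0.464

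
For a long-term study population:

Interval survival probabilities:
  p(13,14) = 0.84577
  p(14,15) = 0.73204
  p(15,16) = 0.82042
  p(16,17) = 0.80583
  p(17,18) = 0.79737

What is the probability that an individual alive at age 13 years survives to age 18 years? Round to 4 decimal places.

P(survive 13→18) = 0.84577 × 0.73204 × 0.82042 × 0.80583 × 0.79737.
= 0.326382.

0.3264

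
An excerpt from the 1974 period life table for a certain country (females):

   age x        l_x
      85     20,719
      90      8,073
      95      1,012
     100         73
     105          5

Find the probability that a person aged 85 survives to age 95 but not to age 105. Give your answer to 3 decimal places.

This is the probability of reaching 95 but not 105, conditional on being alive at 85: (l_95 − l_105) / l_85.
= (1,012 − 5) / 20,719 = 1,007 / 20,719 = 0.048603.

0.049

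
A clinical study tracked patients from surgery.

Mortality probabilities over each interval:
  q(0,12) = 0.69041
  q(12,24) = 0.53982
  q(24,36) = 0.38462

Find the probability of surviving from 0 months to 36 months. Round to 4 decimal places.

The overall survival probability is (1 − 0.69041) × (1 − 0.53982) × (1 − 0.38462).
= 0.30959 × 0.46018 × 0.61538 = 0.087671.

0.0877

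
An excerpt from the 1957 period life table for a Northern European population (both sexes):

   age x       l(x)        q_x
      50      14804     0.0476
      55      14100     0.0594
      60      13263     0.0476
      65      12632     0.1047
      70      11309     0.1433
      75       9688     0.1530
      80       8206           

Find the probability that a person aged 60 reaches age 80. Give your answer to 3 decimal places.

0.619

The conditional survival probability is l(80)/l(60) = 8206/13263 = 0.618714.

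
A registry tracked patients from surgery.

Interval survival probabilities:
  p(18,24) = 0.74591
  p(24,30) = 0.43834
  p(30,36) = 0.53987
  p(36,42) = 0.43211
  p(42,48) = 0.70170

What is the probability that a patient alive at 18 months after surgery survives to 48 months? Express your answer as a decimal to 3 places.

0.054

P(survive 18→48) = 0.74591 × 0.43834 × 0.53987 × 0.43211 × 0.70170.
= 0.053522.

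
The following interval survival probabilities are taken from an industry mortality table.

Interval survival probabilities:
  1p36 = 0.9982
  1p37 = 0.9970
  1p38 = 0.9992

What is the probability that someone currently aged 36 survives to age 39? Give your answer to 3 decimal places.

The overall survival probability is 0.9982 × 0.9970 × 0.9992.
= 0.994409.

0.994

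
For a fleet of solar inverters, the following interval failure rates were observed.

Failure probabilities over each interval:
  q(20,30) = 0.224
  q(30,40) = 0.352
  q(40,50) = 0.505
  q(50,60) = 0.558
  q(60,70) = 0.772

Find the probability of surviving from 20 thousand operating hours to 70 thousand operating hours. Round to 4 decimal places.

P(survive 20→70) = (1 − 0.224) × (1 − 0.352) × (1 − 0.505) × (1 − 0.558) × (1 − 0.772).
= 0.776 × 0.648 × 0.495 × 0.442 × 0.228 = 0.025084.

0.0251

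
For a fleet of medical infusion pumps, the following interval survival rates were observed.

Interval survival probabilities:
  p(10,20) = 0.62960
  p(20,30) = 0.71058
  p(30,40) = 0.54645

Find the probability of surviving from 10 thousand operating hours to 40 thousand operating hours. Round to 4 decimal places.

0.2445

Survival from 10 to 40 is the product of surviving each interval: 0.62960 × 0.71058 × 0.54645.
= 0.244471.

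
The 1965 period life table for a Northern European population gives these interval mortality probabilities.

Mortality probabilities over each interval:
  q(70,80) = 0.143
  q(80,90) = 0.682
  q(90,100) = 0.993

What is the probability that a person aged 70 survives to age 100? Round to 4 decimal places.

0.0019

Chaining the interval survival probabilities: (1 − 0.143) × (1 − 0.682) × (1 − 0.993).
= 0.857 × 0.318 × 0.007 = 0.001908.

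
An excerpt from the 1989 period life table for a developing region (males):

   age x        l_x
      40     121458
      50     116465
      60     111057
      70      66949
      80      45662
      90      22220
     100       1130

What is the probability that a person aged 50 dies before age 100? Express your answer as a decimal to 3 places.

0.990

P(die before 100 | alive at 50) = 1 − l_100/l_50 = 1 − 1130/116465 = (115335)/116465 = 0.990298.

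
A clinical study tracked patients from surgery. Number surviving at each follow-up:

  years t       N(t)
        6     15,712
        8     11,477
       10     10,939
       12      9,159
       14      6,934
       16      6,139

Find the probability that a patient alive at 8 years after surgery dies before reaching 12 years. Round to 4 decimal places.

P(die before 12 | alive at 8) = 1 − N(12)/N(8) = 1 − 9,159/11,477 = (2,318)/11,477 = 0.201969.

0.2020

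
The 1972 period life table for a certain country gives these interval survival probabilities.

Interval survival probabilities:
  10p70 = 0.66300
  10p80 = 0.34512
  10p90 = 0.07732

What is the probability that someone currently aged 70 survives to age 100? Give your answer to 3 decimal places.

0.018

Survival from 70 to 100 is the product of surviving each interval: 0.66300 × 0.34512 × 0.07732.
= 0.017692.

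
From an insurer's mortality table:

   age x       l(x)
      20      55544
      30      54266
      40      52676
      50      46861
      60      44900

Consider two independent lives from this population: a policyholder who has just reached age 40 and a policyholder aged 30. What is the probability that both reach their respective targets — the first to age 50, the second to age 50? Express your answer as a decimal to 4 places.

p₁ = l(50)/l(40) = 46861/52676 = 0.889608; p₂ = l(50)/l(30) = 46861/54266 = 0.863543.
P(both) = p₁ × p₂ = 0.889608 × 0.863543 = 0.768215.

0.7682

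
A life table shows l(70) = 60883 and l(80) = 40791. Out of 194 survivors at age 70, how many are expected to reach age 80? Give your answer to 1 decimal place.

130.0

The relevant probability is 40791/60883 = 0.669990.
Expected number = 194 × 0.669990 = 130.0.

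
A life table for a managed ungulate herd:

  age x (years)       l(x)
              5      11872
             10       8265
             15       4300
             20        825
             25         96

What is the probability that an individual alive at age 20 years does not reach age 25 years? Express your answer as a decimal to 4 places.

P(die before 25 | alive at 20) = 1 − l(25)/l(20) = 1 − 96/825 = (729)/825 = 0.883636.

0.8836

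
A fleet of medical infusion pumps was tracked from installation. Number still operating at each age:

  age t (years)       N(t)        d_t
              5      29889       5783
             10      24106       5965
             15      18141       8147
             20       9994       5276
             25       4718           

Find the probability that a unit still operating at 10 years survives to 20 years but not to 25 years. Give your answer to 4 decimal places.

0.2189

This is the probability of reaching 20 but not 25, conditional on being operational at 10: (N(20) − N(25)) / N(10).
= (9994 − 4718) / 24106 = 5276 / 24106 = 0.218867.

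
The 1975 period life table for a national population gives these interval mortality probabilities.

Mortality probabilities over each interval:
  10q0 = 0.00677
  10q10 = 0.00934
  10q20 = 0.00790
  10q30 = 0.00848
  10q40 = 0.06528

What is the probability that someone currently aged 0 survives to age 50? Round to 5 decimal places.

0.90472

The overall survival probability is (1 − 0.00677) × (1 − 0.00934) × (1 − 0.00790) × (1 − 0.00848) × (1 − 0.06528).
= 0.99323 × 0.99066 × 0.99210 × 0.99152 × 0.93472 = 0.904717.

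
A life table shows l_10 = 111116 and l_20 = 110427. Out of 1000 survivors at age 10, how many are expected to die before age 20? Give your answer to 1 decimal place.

The relevant probability is 1 − 110427/111116 = 0.006201.
Expected number = 1000 × 0.006201 = 6.2.

6.2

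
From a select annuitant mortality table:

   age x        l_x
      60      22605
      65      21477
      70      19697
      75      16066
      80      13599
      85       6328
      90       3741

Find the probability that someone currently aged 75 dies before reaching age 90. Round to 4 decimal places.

P(die before 90 | alive at 75) = 1 − l_90/l_75 = 1 − 3741/16066 = (12325)/16066 = 0.767148.

0.7671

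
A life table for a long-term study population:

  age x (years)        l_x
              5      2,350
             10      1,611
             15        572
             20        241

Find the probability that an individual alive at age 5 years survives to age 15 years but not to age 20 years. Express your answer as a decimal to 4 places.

This is the probability of reaching 15 but not 20, conditional on being alive at 5: (l_15 − l_20) / l_5.
= (572 − 241) / 2,350 = 331 / 2,350 = 0.140851.

0.1409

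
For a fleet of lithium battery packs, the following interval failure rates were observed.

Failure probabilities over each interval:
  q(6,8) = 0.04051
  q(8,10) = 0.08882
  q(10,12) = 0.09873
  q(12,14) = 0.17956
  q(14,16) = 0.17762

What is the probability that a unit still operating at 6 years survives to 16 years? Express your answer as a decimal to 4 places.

P(survive 6→16) = (1 − 0.04051) × (1 − 0.08882) × (1 − 0.09873) × (1 − 0.17956) × (1 − 0.17762).
= 0.95949 × 0.91118 × 0.90127 × 0.82044 × 0.82238 = 0.531642.

0.5316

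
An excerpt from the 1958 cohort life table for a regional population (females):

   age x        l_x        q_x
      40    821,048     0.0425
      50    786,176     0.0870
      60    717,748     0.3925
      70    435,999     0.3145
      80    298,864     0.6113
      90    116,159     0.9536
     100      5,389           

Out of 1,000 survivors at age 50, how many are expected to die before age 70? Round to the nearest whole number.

445

The relevant probability is 1 − 435,999/786,176 = 0.445418.
Expected number = 1,000 × 0.445418 = 445.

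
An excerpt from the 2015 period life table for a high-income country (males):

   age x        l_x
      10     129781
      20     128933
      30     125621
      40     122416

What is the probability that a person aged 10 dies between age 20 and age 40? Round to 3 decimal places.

We want 10|20q10 = (l_20 − l_40)/l_10.
This is the probability of reaching 20 but not 40, conditional on being alive at 10: (l_20 − l_40) / l_10.
= (128933 − 122416) / 129781 = 6517 / 129781 = 0.050215.

0.050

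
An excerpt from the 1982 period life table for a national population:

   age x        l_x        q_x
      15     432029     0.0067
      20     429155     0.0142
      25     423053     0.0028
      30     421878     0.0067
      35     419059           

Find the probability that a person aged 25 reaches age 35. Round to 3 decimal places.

We want 10p25 = l_35/l_25.
The conditional survival probability is l_35/l_25 = 419059/423053 = 0.990559.

0.991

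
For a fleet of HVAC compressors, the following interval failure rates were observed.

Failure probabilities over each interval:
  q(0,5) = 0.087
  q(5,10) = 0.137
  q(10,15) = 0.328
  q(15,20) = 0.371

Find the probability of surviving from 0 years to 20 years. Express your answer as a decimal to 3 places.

P(survive 0→20) = (1 − 0.087) × (1 − 0.137) × (1 − 0.328) × (1 − 0.371).
= 0.913 × 0.863 × 0.672 × 0.629 = 0.333044.

0.333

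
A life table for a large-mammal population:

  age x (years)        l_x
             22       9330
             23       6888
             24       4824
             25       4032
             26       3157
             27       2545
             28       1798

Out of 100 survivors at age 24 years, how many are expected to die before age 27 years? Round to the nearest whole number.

The relevant probability is 1 − 2545/4824 = 0.472430.
Expected number = 100 × 0.472430 = 47.

47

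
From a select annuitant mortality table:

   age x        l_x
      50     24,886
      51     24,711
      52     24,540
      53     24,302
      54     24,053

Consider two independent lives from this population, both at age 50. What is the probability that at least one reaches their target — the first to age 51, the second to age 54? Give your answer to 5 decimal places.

0.99976

p₁ = l_51/l_50 = 24,711/24,886 = 0.992968; p₂ = l_54/l_50 = 24,053/24,886 = 0.966527.
P(at least one) = 1 − (1−p₁)(1−p₂) = 1 − 0.007032 × 0.033473 = 0.999765.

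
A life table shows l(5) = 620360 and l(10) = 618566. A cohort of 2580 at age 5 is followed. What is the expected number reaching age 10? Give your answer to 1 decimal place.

2572.5

The relevant probability is 618566/620360 = 0.997108.
Expected number = 2580 × 0.997108 = 2572.5.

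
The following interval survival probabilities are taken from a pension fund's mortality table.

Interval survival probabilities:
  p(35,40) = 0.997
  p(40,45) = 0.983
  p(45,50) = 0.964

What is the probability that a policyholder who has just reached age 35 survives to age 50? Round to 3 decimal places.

0.945

Chaining the interval survival probabilities: 0.997 × 0.983 × 0.964.
= 0.944769.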